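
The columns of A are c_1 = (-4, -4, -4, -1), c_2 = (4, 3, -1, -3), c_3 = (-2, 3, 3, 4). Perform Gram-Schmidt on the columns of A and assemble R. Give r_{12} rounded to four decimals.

c_1 = (-4, -4, -4, -1); ‖c_1‖ = 7.0000, so e_1 = (-0.5714, -0.5714, -0.5714, -0.1429).
r_{12} = e_1·c_2 = -3.0000.

r_{12} = -3.0000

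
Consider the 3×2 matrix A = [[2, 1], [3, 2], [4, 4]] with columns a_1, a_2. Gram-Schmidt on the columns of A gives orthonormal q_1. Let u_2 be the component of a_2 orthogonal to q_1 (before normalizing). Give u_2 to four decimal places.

a_1 = (2, 3, 4); ‖a_1‖ = 5.3852, so q_1 = (0.3714, 0.5571, 0.7428).
q_1·a_2 = 0.3714·1 + 0.5571·2 + 0.7428·4 = 4.4567.
u_2 = a_2 − 4.4567·q_1 = (-0.6552, -0.4828, 0.6897).

u_2 = (-0.6552, -0.4828, 0.6897)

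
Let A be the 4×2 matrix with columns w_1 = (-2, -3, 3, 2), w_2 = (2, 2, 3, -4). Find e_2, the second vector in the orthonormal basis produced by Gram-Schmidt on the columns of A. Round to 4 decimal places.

w_1 = (-2, -3, 3, 2); ‖w_1‖ = 5.0990, so e_1 = (-0.3922, -0.5883, 0.5883, 0.3922).
e_1·w_2 = (-0.3922)·2 + (-0.5883)·2 + 0.5883·3 + 0.3922·(-4) = -1.7650.
u_2 = w_2 + 1.7650·e_1 = (1.3077, 0.9615, 4.0385, -3.3077).
‖u_2‖ = 5.4667, so e_2 = (0.2392, 0.1759, 0.7387, -0.6051).

e_2 = (0.2392, 0.1759, 0.7387, -0.6051)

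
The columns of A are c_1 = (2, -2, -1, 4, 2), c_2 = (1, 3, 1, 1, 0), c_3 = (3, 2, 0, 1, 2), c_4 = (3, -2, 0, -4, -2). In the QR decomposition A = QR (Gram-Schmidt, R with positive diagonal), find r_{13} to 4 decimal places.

c_1 = (2, -2, -1, 4, 2); ‖c_1‖ = 5.3852, so q_1 = (0.3714, -0.3714, -0.1857, 0.7428, 0.3714).
r_{13} = q_1·c_3 = 1.8570.

r_{13} = 1.8570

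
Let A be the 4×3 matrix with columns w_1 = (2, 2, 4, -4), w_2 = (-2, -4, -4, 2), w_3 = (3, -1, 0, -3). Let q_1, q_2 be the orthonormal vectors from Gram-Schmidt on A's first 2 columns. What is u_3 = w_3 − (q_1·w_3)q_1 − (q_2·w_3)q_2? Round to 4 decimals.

w_1 = (2, 2, 4, -4); ‖w_1‖ = 6.3246, so q_1 = (0.3162, 0.3162, 0.6325, -0.6325).
q_1·w_2 = 0.3162·(-2) + 0.3162·(-4) + 0.6325·(-4) + (-0.6325)·2 = -5.6921.
u_2 = w_2 + 5.6921·q_1 = (-0.2000, -2.2000, -0.4000, -1.6000).
‖u_2‖ = 2.7568, so q_2 = (-0.0725, -0.7980, -0.1451, -0.5804).
q_1·w_3 = 0.3162·3 + 0.3162·(-1) + 0.6325·0 + (-0.6325)·(-3) = 2.5298; q_2·w_3 = (-0.0725)·3 + (-0.7980)·(-1) + (-0.1451)·0 + (-0.5804)·(-3) = 2.3215.
u_3 = w_3 − 2.5298·q_1 − 2.3215·q_2 = (2.3684, 0.0526, -1.2632, -0.0526).

u_3 = (2.3684, 0.0526, -1.2632, -0.0526)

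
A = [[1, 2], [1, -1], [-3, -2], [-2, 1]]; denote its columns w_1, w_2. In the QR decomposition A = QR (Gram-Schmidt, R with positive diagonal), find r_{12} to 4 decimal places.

r_{12} = 1.2910

e_1 = w_1/‖w_1‖ = (1, 1, -3, -2)/3.8730 = (0.2582, 0.2582, -0.7746, -0.5164).
r_{12} = e_1·w_2 = 1.2910.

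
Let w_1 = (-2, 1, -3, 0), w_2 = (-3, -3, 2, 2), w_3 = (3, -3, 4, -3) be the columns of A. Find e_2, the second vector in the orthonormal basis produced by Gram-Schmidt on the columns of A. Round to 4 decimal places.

w_1 = (-2, 1, -3, 0); ‖w_1‖ = 3.7417, so e_1 = (-0.5345, 0.2673, -0.8018, 0.0000).
e_1·w_2 = (-0.5345)·(-3) + 0.2673·(-3) + (-0.8018)·2 + 0.0000·2 = -0.8018.
u_2 = w_2 + 0.8018·e_1 = (-3.4286, -2.7857, 1.3571, 2.0000).
‖u_2‖ = 5.0356, so e_2 = (-0.6809, -0.5532, 0.2695, 0.3972).

e_2 = (-0.6809, -0.5532, 0.2695, 0.3972)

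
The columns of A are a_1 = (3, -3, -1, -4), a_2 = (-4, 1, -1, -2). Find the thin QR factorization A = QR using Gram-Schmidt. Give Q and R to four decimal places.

Q = [[0.5071, -0.7612], [-0.5071, 0.1061], [-0.1690, -0.2558], [-0.6761, -0.5865]], R = [[5.9161, -1.0142], [0.0000, 4.5795]]

a_1 = (3, -3, -1, -4); ‖a_1‖ = 5.9161, so e_1 = (0.5071, -0.5071, -0.1690, -0.6761).
e_1·a_2 = 0.5071·(-4) + (-0.5071)·1 + (-0.1690)·(-1) + (-0.6761)·(-2) = -1.0142.
u_2 = a_2 + 1.0142·e_1 = (-3.4857, 0.4857, -1.1714, -2.6857).
‖u_2‖ = 4.5795, so e_2 = (-0.7612, 0.1061, -0.2558, -0.5865).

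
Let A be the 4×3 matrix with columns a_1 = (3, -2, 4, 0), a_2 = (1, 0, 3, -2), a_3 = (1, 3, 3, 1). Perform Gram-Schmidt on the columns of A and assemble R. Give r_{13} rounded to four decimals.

a_1 = (3, -2, 4, 0); ‖a_1‖ = 5.3852, so q_1 = (0.5571, -0.3714, 0.7428, 0.0000).
r_{13} = q_1·a_3 = 1.6713.

r_{13} = 1.6713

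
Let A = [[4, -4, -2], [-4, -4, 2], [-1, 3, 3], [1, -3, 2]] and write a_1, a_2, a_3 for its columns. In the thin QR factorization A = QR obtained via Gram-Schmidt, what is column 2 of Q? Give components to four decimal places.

a_1 = (4, -4, -1, 1); ‖a_1‖ = 5.8310, so e_1 = (0.6860, -0.6860, -0.1715, 0.1715).
e_1·a_2 = 0.6860·(-4) + (-0.6860)·(-4) + (-0.1715)·3 + 0.1715·(-3) = -1.0290.
u_2 = a_2 + 1.0290·e_1 = (-3.2941, -4.7059, 2.8235, -2.8235).
‖u_2‖ = 6.9958, so e_2 = (-0.4709, -0.6727, 0.4036, -0.4036).

e_2 = (-0.4709, -0.6727, 0.4036, -0.4036)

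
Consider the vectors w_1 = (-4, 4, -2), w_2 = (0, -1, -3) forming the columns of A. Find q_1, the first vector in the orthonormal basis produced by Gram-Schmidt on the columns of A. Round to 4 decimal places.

q_1 = w_1/‖w_1‖ = (-4, 4, -2)/6.0000 = (-0.6667, 0.6667, -0.3333).

q_1 = (-0.6667, 0.6667, -0.3333)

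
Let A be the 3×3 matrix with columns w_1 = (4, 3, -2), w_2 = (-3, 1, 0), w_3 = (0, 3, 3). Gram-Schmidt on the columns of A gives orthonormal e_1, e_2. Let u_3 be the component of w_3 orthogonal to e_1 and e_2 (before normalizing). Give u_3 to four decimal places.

w_1 = (4, 3, -2); ‖w_1‖ = 5.3852, so e_1 = (0.7428, 0.5571, -0.3714).
e_1·w_2 = 0.7428·(-3) + 0.5571·1 + (-0.3714)·0 = -1.6713.
u_2 = w_2 + 1.6713·e_1 = (-1.7586, 1.9310, -0.6207).
‖u_2‖ = 2.6846, so e_2 = (-0.6551, 0.7193, -0.2312).
e_1·w_3 = 0.7428·0 + 0.5571·3 + (-0.3714)·3 = 0.5571; e_2·w_3 = (-0.6551)·0 + 0.7193·3 + (-0.2312)·3 = 1.4643.
u_3 = w_3 − 0.5571·e_1 − 1.4643·e_2 = (0.5455, 1.6364, 3.5455).

u_3 = (0.5455, 1.6364, 3.5455)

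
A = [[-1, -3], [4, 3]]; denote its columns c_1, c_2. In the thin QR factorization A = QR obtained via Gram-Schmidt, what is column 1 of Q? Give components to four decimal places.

c_1 = (-1, 4); ‖c_1‖ = 4.1231, so q_1 = (-0.2425, 0.9701).

q_1 = (-0.2425, 0.9701)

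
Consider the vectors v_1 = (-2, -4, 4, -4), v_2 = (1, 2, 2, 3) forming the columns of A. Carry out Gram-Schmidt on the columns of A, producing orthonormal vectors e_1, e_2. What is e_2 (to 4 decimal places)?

e_2 = (0.1223, 0.2447, 0.8156, 0.5098)

e_1 = v_1/‖v_1‖ = (-2, -4, 4, -4)/7.2111 = (-0.2774, -0.5547, 0.5547, -0.5547).
r_{12} = e_1·v_2 = -1.9415.
u_2 = v_2 + 1.9415·e_1 = (0.4615, 0.9231, 3.0769, 1.9231).
‖u_2‖ = 3.7724, so e_2 = (0.1223, 0.2447, 0.8156, 0.5098).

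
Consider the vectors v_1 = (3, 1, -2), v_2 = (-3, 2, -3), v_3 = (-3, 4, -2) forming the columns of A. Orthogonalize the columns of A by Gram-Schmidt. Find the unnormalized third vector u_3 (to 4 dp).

e_1 = v_1/‖v_1‖ = (3, 1, -2)/3.7417 = (0.8018, 0.2673, -0.5345).
r_{12} = e_1·v_2 = -0.2673.
u_2 = v_2 + 0.2673·e_1 = (-2.7857, 2.0714, -3.1429).
‖u_2‖ = 4.6828, so e_2 = (-0.5949, 0.4423, -0.6711).
r_{13} = e_1·v_3 = -0.2673; r_{23} = e_2·v_3 = 4.8963.
u_3 = v_3 + 0.2673·e_1 − 4.8963·e_2 = (0.1270, 1.9055, 1.1433).

u_3 = (0.1270, 1.9055, 1.1433)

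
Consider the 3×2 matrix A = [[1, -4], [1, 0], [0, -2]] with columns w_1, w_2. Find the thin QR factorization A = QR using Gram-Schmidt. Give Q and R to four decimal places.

w_1 = (1, 1, 0); ‖w_1‖ = 1.4142, so q_1 = (0.7071, 0.7071, 0.0000).
q_1·w_2 = 0.7071·(-4) + 0.7071·0 + 0.0000·(-2) = -2.8284.
u_2 = w_2 + 2.8284·q_1 = (-2.0000, 2.0000, -2.0000).
‖u_2‖ = 3.4641, so q_2 = (-0.5774, 0.5774, -0.5774).

Q = [[0.7071, -0.5774], [0.7071, 0.5774], [0.0000, -0.5774]], R = [[1.4142, -2.8284], [0.0000, 3.4641]]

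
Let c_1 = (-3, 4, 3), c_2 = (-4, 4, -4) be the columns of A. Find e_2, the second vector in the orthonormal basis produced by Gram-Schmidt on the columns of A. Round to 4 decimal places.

c_1 = (-3, 4, 3); ‖c_1‖ = 5.8310, so e_1 = (-0.5145, 0.6860, 0.5145).
e_1·c_2 = (-0.5145)·(-4) + 0.6860·4 + 0.5145·(-4) = 2.7440.
u_2 = c_2 − 2.7440·e_1 = (-2.5882, 2.1176, -5.4118).
‖u_2‖ = 6.3616, so e_2 = (-0.4068, 0.3329, -0.8507).

e_2 = (-0.4068, 0.3329, -0.8507)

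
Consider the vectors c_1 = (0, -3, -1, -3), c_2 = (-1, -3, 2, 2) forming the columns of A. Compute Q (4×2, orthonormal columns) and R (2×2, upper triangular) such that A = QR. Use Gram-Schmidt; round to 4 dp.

c_1 = (0, -3, -1, -3); ‖c_1‖ = 4.3589, so e_1 = (0.0000, -0.6882, -0.2294, -0.6882).
e_1·c_2 = 0.0000·(-1) + (-0.6882)·(-3) + (-0.2294)·2 + (-0.6882)·2 = 0.2294.
u_2 = c_2 − 0.2294·e_1 = (-1.0000, -2.8421, 2.0526, 2.1579).
‖u_2‖ = 4.2364, so e_2 = (-0.2360, -0.6709, 0.4845, 0.5094).

Q = [[0.0000, -0.2360], [-0.6882, -0.6709], [-0.2294, 0.4845], [-0.6882, 0.5094]], R = [[4.3589, 0.2294], [0.0000, 4.2364]]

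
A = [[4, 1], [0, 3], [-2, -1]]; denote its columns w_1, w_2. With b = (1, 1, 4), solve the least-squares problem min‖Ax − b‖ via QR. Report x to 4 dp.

w_1 = (4, 0, -2); ‖w_1‖ = 4.4721, so q_1 = (0.8944, 0.0000, -0.4472).
q_1·w_2 = 0.8944·1 + 0.0000·3 + (-0.4472)·(-1) = 1.3416.
u_2 = w_2 − 1.3416·q_1 = (-0.2000, 3.0000, -0.4000).
‖u_2‖ = 3.0332, so q_2 = (-0.0659, 0.9891, -0.1319).
Qᵀb = (-0.8944, 0.3956).
Back-substitute: x_2 = 0.3956/3.0332 = 0.1304.
x_1 = (-0.8944 − 1.3416·0.1304)/4.4721 = -0.2391.

x = (-0.2391, 0.1304)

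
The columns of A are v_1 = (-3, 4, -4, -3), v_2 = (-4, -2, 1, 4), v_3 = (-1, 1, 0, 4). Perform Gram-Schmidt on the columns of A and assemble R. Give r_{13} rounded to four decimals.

v_1 = (-3, 4, -4, -3); ‖v_1‖ = 7.0711, so q_1 = (-0.4243, 0.5657, -0.5657, -0.4243).
r_{13} = q_1·v_3 = -0.7071.

r_{13} = -0.7071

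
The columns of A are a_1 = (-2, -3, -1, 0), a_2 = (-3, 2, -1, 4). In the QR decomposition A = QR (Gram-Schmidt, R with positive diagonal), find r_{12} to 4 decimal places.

r_{12} = 0.2673

a_1 = (-2, -3, -1, 0); ‖a_1‖ = 3.7417, so q_1 = (-0.5345, -0.8018, -0.2673, 0.0000).
r_{12} = q_1·a_2 = 0.2673.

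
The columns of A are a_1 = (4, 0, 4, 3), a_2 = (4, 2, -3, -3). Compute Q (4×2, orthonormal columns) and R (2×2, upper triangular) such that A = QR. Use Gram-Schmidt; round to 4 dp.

Q = [[0.6247, 0.7339], [0.0000, 0.3271], [0.6247, -0.4108], [0.4685, -0.4308]], R = [[6.4031, -0.7809], [0.0000, 6.1148]]

q_1 = a_1/‖a_1‖ = (4, 0, 4, 3)/6.4031 = (0.6247, 0.0000, 0.6247, 0.4685).
r_{12} = q_1·a_2 = -0.7809.
u_2 = a_2 + 0.7809·q_1 = (4.4878, 2.0000, -2.5122, -2.6341).
‖u_2‖ = 6.1148, so q_2 = (0.7339, 0.3271, -0.4108, -0.4308).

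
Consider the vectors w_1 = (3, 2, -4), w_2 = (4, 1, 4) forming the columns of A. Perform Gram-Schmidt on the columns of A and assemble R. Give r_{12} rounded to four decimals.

r_{12} = -0.3714

w_1 = (3, 2, -4); ‖w_1‖ = 5.3852, so q_1 = (0.5571, 0.3714, -0.7428).
r_{12} = q_1·w_2 = -0.3714.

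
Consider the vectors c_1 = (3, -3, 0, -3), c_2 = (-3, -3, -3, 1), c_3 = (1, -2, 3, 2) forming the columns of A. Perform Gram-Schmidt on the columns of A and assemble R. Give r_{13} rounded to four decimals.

c_1 = (3, -3, 0, -3); ‖c_1‖ = 5.1962, so e_1 = (0.5774, -0.5774, 0.0000, -0.5774).
r_{13} = e_1·c_3 = 0.5774.

r_{13} = 0.5774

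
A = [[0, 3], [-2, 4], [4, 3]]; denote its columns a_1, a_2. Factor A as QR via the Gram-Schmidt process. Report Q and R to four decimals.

Q = [[0.0000, 0.5207], [-0.4472, 0.7636], [0.8944, 0.3818]], R = [[4.4721, 0.8944], [0.0000, 5.7619]]

a_1 = (0, -2, 4); ‖a_1‖ = 4.4721, so q_1 = (0.0000, -0.4472, 0.8944).
q_1·a_2 = 0.0000·3 + (-0.4472)·4 + 0.8944·3 = 0.8944.
u_2 = a_2 − 0.8944·q_1 = (3.0000, 4.4000, 2.2000).
‖u_2‖ = 5.7619, so q_2 = (0.5207, 0.7636, 0.3818).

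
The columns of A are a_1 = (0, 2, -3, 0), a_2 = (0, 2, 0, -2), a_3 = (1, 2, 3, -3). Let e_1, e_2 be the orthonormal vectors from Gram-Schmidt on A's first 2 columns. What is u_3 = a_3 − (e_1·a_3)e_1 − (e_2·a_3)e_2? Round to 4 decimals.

e_1 = a_1/‖a_1‖ = (0, 2, -3, 0)/3.6056 = (0.0000, 0.5547, -0.8321, 0.0000).
r_{12} = e_1·a_2 = 1.1094.
u_2 = a_2 − 1.1094·e_1 = (0.0000, 1.3846, 0.9231, -2.0000).
‖u_2‖ = 2.6018, so e_2 = (0.0000, 0.5322, 0.3548, -0.7687).
r_{13} = e_1·a_3 = -1.3868; r_{23} = e_2·a_3 = 4.4348.
u_3 = a_3 + 1.3868·e_1 − 4.4348·e_2 = (1.0000, 0.4091, 0.2727, 0.4091).

u_3 = (1.0000, 0.4091, 0.2727, 0.4091)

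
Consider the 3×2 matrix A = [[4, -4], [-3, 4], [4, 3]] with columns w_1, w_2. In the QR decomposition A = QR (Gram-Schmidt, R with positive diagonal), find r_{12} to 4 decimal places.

r_{12} = -2.4988

w_1 = (4, -3, 4); ‖w_1‖ = 6.4031, so q_1 = (0.6247, -0.4685, 0.6247).
r_{12} = q_1·w_2 = -2.4988.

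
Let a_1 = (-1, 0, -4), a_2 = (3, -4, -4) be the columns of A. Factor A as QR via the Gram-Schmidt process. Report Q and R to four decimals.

a_1 = (-1, 0, -4); ‖a_1‖ = 4.1231, so e_1 = (-0.2425, 0.0000, -0.9701).
e_1·a_2 = (-0.2425)·3 + 0.0000·(-4) + (-0.9701)·(-4) = 3.1530.
u_2 = a_2 − 3.1530·e_1 = (3.7647, -4.0000, -0.9412).
‖u_2‖ = 5.5730, so e_2 = (0.6755, -0.7177, -0.1689).

Q = [[-0.2425, 0.6755], [0.0000, -0.7177], [-0.9701, -0.1689]], R = [[4.1231, 3.1530], [0.0000, 5.5730]]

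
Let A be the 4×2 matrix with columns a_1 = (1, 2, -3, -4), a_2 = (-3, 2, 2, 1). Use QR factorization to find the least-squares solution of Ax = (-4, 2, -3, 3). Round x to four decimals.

x = (0.1373, 0.7908)

a_1 = (1, 2, -3, -4); ‖a_1‖ = 5.4772, so e_1 = (0.1826, 0.3651, -0.5477, -0.7303).
e_1·a_2 = 0.1826·(-3) + 0.3651·2 + (-0.5477)·2 + (-0.7303)·1 = -1.6432.
u_2 = a_2 + 1.6432·e_1 = (-2.7000, 2.6000, 1.1000, -0.2000).
‖u_2‖ = 3.9115, so e_2 = (-0.6903, 0.6647, 0.2812, -0.0511).
Qᵀb = (-0.5477, 3.0934).
Back-substitute: x_2 = 3.0934/3.9115 = 0.7908.
x_1 = (-0.5477 + 1.6432·0.7908)/5.4772 = 0.1373.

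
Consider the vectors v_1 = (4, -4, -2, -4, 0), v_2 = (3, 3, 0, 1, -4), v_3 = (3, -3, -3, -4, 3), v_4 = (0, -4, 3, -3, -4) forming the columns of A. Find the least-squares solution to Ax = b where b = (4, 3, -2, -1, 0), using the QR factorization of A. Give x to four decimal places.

v_1 = (4, -4, -2, -4, 0); ‖v_1‖ = 7.2111, so e_1 = (0.5547, -0.5547, -0.2774, -0.5547, 0.0000).
e_1·v_2 = 0.5547·3 + (-0.5547)·3 + (-0.2774)·0 + (-0.5547)·1 + 0.0000·(-4) = -0.5547.
u_2 = v_2 + 0.5547·e_1 = (3.3077, 2.6923, -0.1538, 0.6923, -4.0000).
‖u_2‖ = 5.8900, so e_2 = (0.5616, 0.4571, -0.0261, 0.1175, -0.6791).
e_1·v_3 = 0.5547·3 + (-0.5547)·(-3) + (-0.2774)·(-3) + (-0.5547)·(-4) + 0.0000·3 = 6.3791; e_2·v_3 = 0.5616·3 + 0.4571·(-3) + (-0.0261)·(-3) + 0.1175·(-4) + (-0.6791)·3 = -2.1157.
u_3 = v_3 − 6.3791·e_1 + 2.1157·e_2 = (0.6497, 1.5055, -1.2860, -0.2129, 1.5632).
‖u_3‖ = 2.6137, so e_3 = (0.2486, 0.5760, -0.4920, -0.0814, 0.5981).
e_1·v_4 = 0.5547·0 + (-0.5547)·(-4) + (-0.2774)·3 + (-0.5547)·(-3) + 0.0000·(-4) = 3.0509; e_2·v_4 = 0.5616·0 + 0.4571·(-4) + (-0.0261)·3 + 0.1175·(-3) + (-0.6791)·(-4) = 0.4571; e_3·v_4 = 0.2486·0 + 0.5760·(-4) + (-0.4920)·3 + (-0.0814)·(-3) + 0.5981·(-4) = -5.9281.
u_4 = v_4 − 3.0509·e_1 − 0.4571·e_2 + 5.9281·e_3 = (-0.4755, 0.8981, 0.9413, -1.8442, -0.1441).
‖u_4‖ = 2.3109, so e_4 = (-0.2058, 0.3886, 0.4073, -0.7980, -0.0624).
Qᵀb = (1.6641, 3.5523, 3.7878, 0.3263).
Back-substitute: x_4 = 0.3263/2.3109 = 0.1412.
x_3 = (3.7878 + 5.9281·0.1412)/2.6137 = 1.7694.
x_2 = (3.5523 + 2.1157·1.7694 − 0.4571·0.1412)/5.8900 = 1.2277.
x_1 = (1.6641 + 0.5547·1.2277 − 6.3791·1.7694 − 3.0509·0.1412)/7.2111 = -1.2998.

x = (-1.2998, 1.2277, 1.7694, 0.1412)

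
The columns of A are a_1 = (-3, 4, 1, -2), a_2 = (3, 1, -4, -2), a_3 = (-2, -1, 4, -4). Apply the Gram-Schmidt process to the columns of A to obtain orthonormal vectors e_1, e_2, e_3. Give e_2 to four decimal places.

e_2 = (0.4629, 0.3086, -0.7098, -0.4320)

a_1 = (-3, 4, 1, -2); ‖a_1‖ = 5.4772, so e_1 = (-0.5477, 0.7303, 0.1826, -0.3651).
e_1·a_2 = (-0.5477)·3 + 0.7303·1 + 0.1826·(-4) + (-0.3651)·(-2) = -0.9129.
u_2 = a_2 + 0.9129·e_1 = (2.5000, 1.6667, -3.8333, -2.3333).
‖u_2‖ = 5.4006, so e_2 = (0.4629, 0.3086, -0.7098, -0.4320).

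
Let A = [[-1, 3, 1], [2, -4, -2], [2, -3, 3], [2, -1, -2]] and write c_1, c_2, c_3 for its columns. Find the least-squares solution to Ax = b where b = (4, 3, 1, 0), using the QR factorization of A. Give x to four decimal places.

x = (0.9200, 0.4000, 0.1200)

c_1 = (-1, 2, 2, 2); ‖c_1‖ = 3.6056, so e_1 = (-0.2774, 0.5547, 0.5547, 0.5547).
e_1·c_2 = (-0.2774)·3 + 0.5547·(-4) + 0.5547·(-3) + 0.5547·(-1) = -5.2697.
u_2 = c_2 + 5.2697·e_1 = (1.5385, -1.0769, -0.0769, 1.9231).
‖u_2‖ = 2.6890, so e_2 = (0.5721, -0.4005, -0.0286, 0.7152).
e_1·c_3 = (-0.2774)·1 + 0.5547·(-2) + 0.5547·3 + 0.5547·(-2) = -0.8321; e_2·c_3 = 0.5721·1 + (-0.4005)·(-2) + (-0.0286)·3 + 0.7152·(-2) = -0.1430.
u_3 = c_3 + 0.8321·e_1 + 0.1430·e_2 = (0.8511, -1.5957, 3.4574, -1.4362).
‖u_3‖ = 4.1578, so e_3 = (0.2047, -0.3838, 0.8316, -0.3454).
Qᵀb = (1.1094, 1.0584, 0.4989).
Back-substitute: x_3 = 0.4989/4.1578 = 0.1200.
x_2 = (1.0584 + 0.1430·0.1200)/2.6890 = 0.4000.
x_1 = (1.1094 + 5.2697·0.4000 + 0.8321·0.1200)/3.6056 = 0.9200.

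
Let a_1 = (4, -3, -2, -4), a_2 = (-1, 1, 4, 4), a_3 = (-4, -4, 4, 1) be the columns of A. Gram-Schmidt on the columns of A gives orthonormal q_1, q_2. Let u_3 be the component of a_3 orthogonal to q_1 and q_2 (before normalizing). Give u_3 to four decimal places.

u_3 = (-3.8243, -4.3093, 1.4271, -1.3058)

a_1 = (4, -3, -2, -4); ‖a_1‖ = 6.7082, so q_1 = (0.5963, -0.4472, -0.2981, -0.5963).
q_1·a_2 = 0.5963·(-1) + (-0.4472)·1 + (-0.2981)·4 + (-0.5963)·4 = -4.6212.
u_2 = a_2 + 4.6212·q_1 = (1.7556, -1.0667, 2.6222, 1.2444).
‖u_2‖ = 3.5559, so q_2 = (0.4937, -0.3000, 0.7374, 0.3500).
q_1·a_3 = 0.5963·(-4) + (-0.4472)·(-4) + (-0.2981)·4 + (-0.5963)·1 = -2.3851; q_2·a_3 = 0.4937·(-4) + (-0.3000)·(-4) + 0.7374·4 + 0.3500·1 = 2.5248.
u_3 = a_3 + 2.3851·q_1 − 2.5248·q_2 = (-3.8243, -4.3093, 1.4271, -1.3058).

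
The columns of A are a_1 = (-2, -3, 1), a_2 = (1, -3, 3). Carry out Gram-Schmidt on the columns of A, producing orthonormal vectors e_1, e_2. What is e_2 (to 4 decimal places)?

e_2 = (0.7053, -0.2489, 0.6638)

a_1 = (-2, -3, 1); ‖a_1‖ = 3.7417, so e_1 = (-0.5345, -0.8018, 0.2673).
e_1·a_2 = (-0.5345)·1 + (-0.8018)·(-3) + 0.2673·3 = 2.6726.
u_2 = a_2 − 2.6726·e_1 = (2.4286, -0.8571, 2.2857).
‖u_2‖ = 3.4434, so e_2 = (0.7053, -0.2489, 0.6638).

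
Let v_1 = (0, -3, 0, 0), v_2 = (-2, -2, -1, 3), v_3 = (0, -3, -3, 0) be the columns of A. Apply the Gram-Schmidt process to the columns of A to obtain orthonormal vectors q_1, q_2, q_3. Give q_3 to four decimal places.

v_1 = (0, -3, 0, 0); ‖v_1‖ = 3.0000, so q_1 = (0.0000, -1.0000, 0.0000, 0.0000).
q_1·v_2 = 0.0000·(-2) + (-1.0000)·(-2) + 0.0000·(-1) + 0.0000·3 = 2.0000.
u_2 = v_2 − 2.0000·q_1 = (-2.0000, 0.0000, -1.0000, 3.0000).
‖u_2‖ = 3.7417, so q_2 = (-0.5345, 0.0000, -0.2673, 0.8018).
q_1·v_3 = 0.0000·0 + (-1.0000)·(-3) + 0.0000·(-3) + 0.0000·0 = 3.0000; q_2·v_3 = (-0.5345)·0 + 0.0000·(-3) + (-0.2673)·(-3) + 0.8018·0 = 0.8018.
u_3 = v_3 − 3.0000·q_1 − 0.8018·q_2 = (0.4286, 0.0000, -2.7857, -0.6429).
‖u_3‖ = 2.8909, so q_3 = (0.1482, 0.0000, -0.9636, -0.2224).

q_3 = (0.1482, 0.0000, -0.9636, -0.2224)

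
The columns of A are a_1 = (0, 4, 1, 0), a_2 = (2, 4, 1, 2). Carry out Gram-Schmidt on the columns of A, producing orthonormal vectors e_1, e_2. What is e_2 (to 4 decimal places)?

e_2 = (0.7071, 0.0000, 0.0000, 0.7071)

e_1 = a_1/‖a_1‖ = (0, 4, 1, 0)/4.1231 = (0.0000, 0.9701, 0.2425, 0.0000).
r_{12} = e_1·a_2 = 4.1231.
u_2 = a_2 − 4.1231·e_1 = (2.0000, 0.0000, 0.0000, 2.0000).
‖u_2‖ = 2.8284, so e_2 = (0.7071, 0.0000, 0.0000, 0.7071).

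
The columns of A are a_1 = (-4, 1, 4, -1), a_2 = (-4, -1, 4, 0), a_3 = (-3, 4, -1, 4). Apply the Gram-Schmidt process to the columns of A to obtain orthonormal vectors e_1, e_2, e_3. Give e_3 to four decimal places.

e_1 = a_1/‖a_1‖ = (-4, 1, 4, -1)/5.8310 = (-0.6860, 0.1715, 0.6860, -0.1715).
r_{12} = e_1·a_2 = 5.3165.
u_2 = a_2 − 5.3165·e_1 = (-0.3529, -1.9118, 0.3529, 0.9118).
‖u_2‖ = 2.1761, so e_2 = (-0.1622, -0.8785, 0.1622, 0.4190).
r_{13} = e_1·a_3 = 1.3720; r_{23} = e_2·a_3 = -1.5138.
u_3 = a_3 − 1.3720·e_1 + 1.5138·e_2 = (-2.3043, 2.4348, -1.6957, 4.8696).
‖u_3‖ = 6.1503, so e_3 = (-0.3747, 0.3959, -0.2757, 0.7918).

e_3 = (-0.3747, 0.3959, -0.2757, 0.7918)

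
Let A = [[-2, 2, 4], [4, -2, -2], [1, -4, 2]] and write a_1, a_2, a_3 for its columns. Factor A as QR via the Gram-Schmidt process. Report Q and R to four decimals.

Q = [[-0.4364, 0.1386, 0.8890], [0.8729, 0.3049, 0.3810], [0.2182, -0.9423, 0.2540]], R = [[4.5826, -3.4915, -3.0551], [0.0000, 3.4365, -1.9400], [0.0000, 0.0000, 3.3020]]

a_1 = (-2, 4, 1); ‖a_1‖ = 4.5826, so q_1 = (-0.4364, 0.8729, 0.2182).
q_1·a_2 = (-0.4364)·2 + 0.8729·(-2) + 0.2182·(-4) = -3.4915.
u_2 = a_2 + 3.4915·q_1 = (0.4762, 1.0476, -3.2381).
‖u_2‖ = 3.4365, so q_2 = (0.1386, 0.3049, -0.9423).
q_1·a_3 = (-0.4364)·4 + 0.8729·(-2) + 0.2182·2 = -3.0551; q_2·a_3 = 0.1386·4 + 0.3049·(-2) + (-0.9423)·2 = -1.9400.
u_3 = a_3 + 3.0551·q_1 + 1.9400·q_2 = (2.9355, 1.2581, 0.8387).
‖u_3‖ = 3.3020, so q_3 = (0.8890, 0.3810, 0.2540).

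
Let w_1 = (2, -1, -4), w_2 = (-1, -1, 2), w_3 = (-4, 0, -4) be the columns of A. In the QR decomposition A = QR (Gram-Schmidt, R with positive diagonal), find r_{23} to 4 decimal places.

r_{23} = -0.3904

w_1 = (2, -1, -4); ‖w_1‖ = 4.5826, so e_1 = (0.4364, -0.2182, -0.8729).
e_1·w_2 = 0.4364·(-1) + (-0.2182)·(-1) + (-0.8729)·2 = -1.9640.
u_2 = w_2 + 1.9640·e_1 = (-0.1429, -1.4286, 0.2857).
‖u_2‖ = 1.4639, so e_2 = (-0.0976, -0.9759, 0.1952).
r_{23} = e_2·w_3 = -0.3904.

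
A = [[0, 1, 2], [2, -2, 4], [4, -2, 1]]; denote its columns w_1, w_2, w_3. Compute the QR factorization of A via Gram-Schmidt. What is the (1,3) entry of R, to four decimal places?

r_{13} = 2.6833

q_1 = w_1/‖w_1‖ = (0, 2, 4)/4.4721 = (0.0000, 0.4472, 0.8944).
r_{13} = q_1·w_3 = 2.6833.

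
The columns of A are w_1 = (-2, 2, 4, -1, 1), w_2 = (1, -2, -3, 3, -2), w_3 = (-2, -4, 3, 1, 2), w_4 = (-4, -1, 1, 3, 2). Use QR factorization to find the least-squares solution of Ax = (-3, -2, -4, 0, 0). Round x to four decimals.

x = (-1.5884, -0.9085, -0.2491, 0.9605)

e_1 = w_1/‖w_1‖ = (-2, 2, 4, -1, 1)/5.0990 = (-0.3922, 0.3922, 0.7845, -0.1961, 0.1961).
r_{12} = e_1·w_2 = -4.5107.
u_2 = w_2 + 4.5107·e_1 = (-0.7692, -0.2308, 0.5385, 2.1154, -1.1154).
‖u_2‖ = 2.5795, so e_2 = (-0.2982, -0.0895, 0.2087, 0.8201, -0.4324).
r_{13} = e_1·w_3 = 1.7650; r_{23} = e_2·w_3 = 1.5358.
u_3 = w_3 − 1.7650·e_1 − 1.5358·e_2 = (-0.8497, -4.5549, 1.2948, 0.0867, 2.3179).
‖u_3‖ = 5.3410, so e_3 = (-0.1591, -0.8528, 0.2424, 0.0162, 0.4340).
r_{14} = e_1·w_4 = 1.7650; r_{24} = e_2·w_4 = 3.0865; r_{34} = e_3·w_4 = 2.6483.
u_4 = w_4 − 1.7650·e_1 − 3.0865·e_2 − 2.6483·e_3 = (-1.9660, 0.8424, -1.6709, 0.7720, 1.8391).
‖u_4‖ = 3.3682, so e_4 = (-0.5837, 0.2501, -0.4961, 0.2292, 0.5460).
Qᵀb = (-2.7456, 0.2386, 1.2132, 3.2352).
Back-substitute: x_4 = 3.2352/3.3682 = 0.9605.
x_3 = (1.2132 − 2.6483·0.9605)/5.3410 = -0.2491.
x_2 = (0.2386 − 1.5358·(-0.2491) − 3.0865·0.9605)/2.5795 = -0.9085.
x_1 = (-2.7456 + 4.5107·(-0.9085) − 1.7650·(-0.2491) − 1.7650·0.9605)/5.0990 = -1.5884.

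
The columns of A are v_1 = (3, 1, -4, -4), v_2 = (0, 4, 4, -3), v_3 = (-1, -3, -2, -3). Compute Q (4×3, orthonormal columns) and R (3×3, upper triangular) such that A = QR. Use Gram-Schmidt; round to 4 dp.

Q = [[0.4629, 0.0000, -0.5099], [0.1543, 0.6247, -0.5763], [-0.6172, 0.6247, 0.1036], [-0.6172, -0.4685, -0.6302]], R = [[6.4807, 0.0000, 2.1602], [0.0000, 6.4031, -1.7179], [0.0000, 0.0000, 3.9220]]

v_1 = (3, 1, -4, -4); ‖v_1‖ = 6.4807, so e_1 = (0.4629, 0.1543, -0.6172, -0.6172).
e_1·v_2 = 0.4629·0 + 0.1543·4 + (-0.6172)·4 + (-0.6172)·(-3) = 0.0000.
u_2 = v_2 − 0.0000·e_1 = (0.0000, 4.0000, 4.0000, -3.0000).
‖u_2‖ = 6.4031, so e_2 = (0.0000, 0.6247, 0.6247, -0.4685).
e_1·v_3 = 0.4629·(-1) + 0.1543·(-3) + (-0.6172)·(-2) + (-0.6172)·(-3) = 2.1602; e_2·v_3 = (0.0000)·(-1) + 0.6247·(-3) + 0.6247·(-2) + (-0.4685)·(-3) = -1.7179.
u_3 = v_3 − 2.1602·e_1 + 1.7179·e_2 = (-2.0000, -2.2602, 0.4065, -2.4715).
‖u_3‖ = 3.9220, so e_3 = (-0.5099, -0.5763, 0.1036, -0.6302).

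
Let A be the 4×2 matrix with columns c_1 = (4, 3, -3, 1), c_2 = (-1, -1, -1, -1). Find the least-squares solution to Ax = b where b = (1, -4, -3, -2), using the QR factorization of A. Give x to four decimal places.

x = (0.3130, 2.3913)

c_1 = (4, 3, -3, 1); ‖c_1‖ = 5.9161, so e_1 = (0.6761, 0.5071, -0.5071, 0.1690).
e_1·c_2 = 0.6761·(-1) + 0.5071·(-1) + (-0.5071)·(-1) + 0.1690·(-1) = -0.8452.
u_2 = c_2 + 0.8452·e_1 = (-0.4286, -0.5714, -1.4286, -0.8571).
‖u_2‖ = 1.8127, so e_2 = (-0.2364, -0.3152, -0.7881, -0.4729).
Qᵀb = (-0.1690, 4.3346).
Back-substitute: x_2 = 4.3346/1.8127 = 2.3913.
x_1 = (-0.1690 + 0.8452·2.3913)/5.9161 = 0.3130.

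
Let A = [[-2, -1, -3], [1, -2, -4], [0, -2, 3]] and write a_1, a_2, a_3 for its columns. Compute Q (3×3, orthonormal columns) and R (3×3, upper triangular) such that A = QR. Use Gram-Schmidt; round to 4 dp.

Q = [[-0.8944, -0.3333, -0.2981], [0.4472, -0.6667, -0.5963], [0.0000, -0.6667, 0.7454]], R = [[2.2361, 0.0000, 0.8944], [0.0000, 3.0000, 1.6667], [0.0000, 0.0000, 5.5156]]

e_1 = a_1/‖a_1‖ = (-2, 1, 0)/2.2361 = (-0.8944, 0.4472, 0.0000).
r_{12} = e_1·a_2 = 0.0000.
u_2 = a_2 + 0.0000·e_1 = (-1.0000, -2.0000, -2.0000).
‖u_2‖ = 3.0000, so e_2 = (-0.3333, -0.6667, -0.6667).
r_{13} = e_1·a_3 = 0.8944; r_{23} = e_2·a_3 = 1.6667.
u_3 = a_3 − 0.8944·e_1 − 1.6667·e_2 = (-1.6444, -3.2889, 4.1111).
‖u_3‖ = 5.5156, so e_3 = (-0.2981, -0.5963, 0.7454).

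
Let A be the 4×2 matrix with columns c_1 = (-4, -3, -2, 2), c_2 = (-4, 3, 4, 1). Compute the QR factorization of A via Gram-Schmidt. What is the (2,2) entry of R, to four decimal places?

r_{22} = 6.4784

c_1 = (-4, -3, -2, 2); ‖c_1‖ = 5.7446, so e_1 = (-0.6963, -0.5222, -0.3482, 0.3482).
e_1·c_2 = (-0.6963)·(-4) + (-0.5222)·3 + (-0.3482)·4 + 0.3482·1 = 0.1741.
u_2 = c_2 − 0.1741·e_1 = (-3.8788, 3.0909, 4.0606, 0.9394).
r_{22} = ‖u_2‖ = 6.4784.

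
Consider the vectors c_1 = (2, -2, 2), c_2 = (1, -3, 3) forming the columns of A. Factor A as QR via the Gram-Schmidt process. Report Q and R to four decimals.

c_1 = (2, -2, 2); ‖c_1‖ = 3.4641, so e_1 = (0.5774, -0.5774, 0.5774).
e_1·c_2 = 0.5774·1 + (-0.5774)·(-3) + 0.5774·3 = 4.0415.
u_2 = c_2 − 4.0415·e_1 = (-1.3333, -0.6667, 0.6667).
‖u_2‖ = 1.6330, so e_2 = (-0.8165, -0.4082, 0.4082).

Q = [[0.5774, -0.8165], [-0.5774, -0.4082], [0.5774, 0.4082]], R = [[3.4641, 4.0415], [0.0000, 1.6330]]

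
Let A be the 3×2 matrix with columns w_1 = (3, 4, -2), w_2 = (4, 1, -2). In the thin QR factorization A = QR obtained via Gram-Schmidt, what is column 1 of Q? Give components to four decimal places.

e_1 = (0.5571, 0.7428, -0.3714)

e_1 = w_1/‖w_1‖ = (3, 4, -2)/5.3852 = (0.5571, 0.7428, -0.3714).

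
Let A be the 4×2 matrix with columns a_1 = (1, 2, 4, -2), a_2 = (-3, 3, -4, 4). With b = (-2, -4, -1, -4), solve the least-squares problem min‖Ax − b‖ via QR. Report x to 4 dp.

e_1 = a_1/‖a_1‖ = (1, 2, 4, -2)/5.0000 = (0.2000, 0.4000, 0.8000, -0.4000).
r_{12} = e_1·a_2 = -4.2000.
u_2 = a_2 + 4.2000·e_1 = (-2.1600, 4.6800, -0.6400, 2.3200).
‖u_2‖ = 5.6886, so e_2 = (-0.3797, 0.8227, -0.1125, 0.4078).
Qᵀb = (-1.2000, -4.0502).
Back-substitute: x_2 = -4.0502/5.6886 = -0.7120.
x_1 = (-1.2000 + 4.2000·(-0.7120))/5.0000 = -0.8381.

x = (-0.8381, -0.7120)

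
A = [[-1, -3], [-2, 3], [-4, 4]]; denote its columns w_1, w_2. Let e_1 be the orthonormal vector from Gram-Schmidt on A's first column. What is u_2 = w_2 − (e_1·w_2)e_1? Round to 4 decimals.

e_1 = w_1/‖w_1‖ = (-1, -2, -4)/4.5826 = (-0.2182, -0.4364, -0.8729).
r_{12} = e_1·w_2 = -4.1461.
u_2 = w_2 + 4.1461·e_1 = (-3.9048, 1.1905, 0.3810).

u_2 = (-3.9048, 1.1905, 0.3810)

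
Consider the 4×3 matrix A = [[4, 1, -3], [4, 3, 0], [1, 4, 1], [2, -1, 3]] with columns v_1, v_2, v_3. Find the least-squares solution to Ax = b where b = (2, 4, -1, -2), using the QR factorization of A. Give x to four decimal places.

v_1 = (4, 4, 1, 2); ‖v_1‖ = 6.0828, so e_1 = (0.6576, 0.6576, 0.1644, 0.3288).
e_1·v_2 = 0.6576·1 + 0.6576·3 + 0.1644·4 + 0.3288·(-1) = 2.9592.
u_2 = v_2 − 2.9592·e_1 = (-0.9459, 1.0541, 3.5135, -1.9730).
‖u_2‖ = 4.2712, so e_2 = (-0.2215, 0.2468, 0.8226, -0.4619).
e_1·v_3 = 0.6576·(-3) + 0.6576·0 + 0.1644·1 + 0.3288·3 = -0.8220; e_2·v_3 = (-0.2215)·(-3) + 0.2468·0 + 0.8226·1 + (-0.4619)·3 = 0.1012.
u_3 = v_3 + 0.8220·e_1 − 0.1012·e_2 = (-2.4370, 0.5156, 1.0519, 3.3170).
‖u_3‖ = 4.2795, so e_3 = (-0.5695, 0.1205, 0.2458, 0.7751).
Qᵀb = (3.1236, 0.6454, -2.4530).
Back-substitute: x_3 = -2.4530/4.2795 = -0.5732.
x_2 = (0.6454 − 0.1012·(-0.5732))/4.2712 = 0.1647.
x_1 = (3.1236 − 2.9592·0.1647 + 0.8220·(-0.5732))/6.0828 = 0.3559.

x = (0.3559, 0.1647, -0.5732)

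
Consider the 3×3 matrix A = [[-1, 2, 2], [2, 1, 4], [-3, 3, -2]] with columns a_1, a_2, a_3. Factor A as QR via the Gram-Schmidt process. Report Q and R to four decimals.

Q = [[-0.2673, 0.4735, 0.8393], [0.5345, 0.7975, -0.2798], [-0.8018, 0.3738, -0.4663]], R = [[3.7417, -2.4054, 3.2071], [0.0000, 2.8661, 3.3894], [0.0000, 0.0000, 1.4920]]

a_1 = (-1, 2, -3); ‖a_1‖ = 3.7417, so e_1 = (-0.2673, 0.5345, -0.8018).
e_1·a_2 = (-0.2673)·2 + 0.5345·1 + (-0.8018)·3 = -2.4054.
u_2 = a_2 + 2.4054·e_1 = (1.3571, 2.2857, 1.0714).
‖u_2‖ = 2.8661, so e_2 = (0.4735, 0.7975, 0.3738).
e_1·a_3 = (-0.2673)·2 + 0.5345·4 + (-0.8018)·(-2) = 3.2071; e_2·a_3 = 0.4735·2 + 0.7975·4 + 0.3738·(-2) = 3.3894.
u_3 = a_3 − 3.2071·e_1 − 3.3894·e_2 = (1.2522, -0.4174, -0.6957).
‖u_3‖ = 1.4920, so e_3 = (0.8393, -0.2798, -0.4663).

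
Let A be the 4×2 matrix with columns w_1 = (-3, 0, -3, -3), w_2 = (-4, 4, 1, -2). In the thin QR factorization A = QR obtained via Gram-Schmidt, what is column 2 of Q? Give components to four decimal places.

q_2 = (-0.4358, 0.7471, 0.4981, -0.0623)

w_1 = (-3, 0, -3, -3); ‖w_1‖ = 5.1962, so q_1 = (-0.5774, 0.0000, -0.5774, -0.5774).
q_1·w_2 = (-0.5774)·(-4) + 0.0000·4 + (-0.5774)·1 + (-0.5774)·(-2) = 2.8868.
u_2 = w_2 − 2.8868·q_1 = (-2.3333, 4.0000, 2.6667, -0.3333).
‖u_2‖ = 5.3541, so q_2 = (-0.4358, 0.7471, 0.4981, -0.0623).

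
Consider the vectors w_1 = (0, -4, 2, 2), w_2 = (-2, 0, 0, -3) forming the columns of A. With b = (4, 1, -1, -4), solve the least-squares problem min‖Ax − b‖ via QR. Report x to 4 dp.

x = (-0.5725, 0.0435)

q_1 = w_1/‖w_1‖ = (0, -4, 2, 2)/4.8990 = (0.0000, -0.8165, 0.4082, 0.4082).
r_{12} = q_1·w_2 = -1.2247.
u_2 = w_2 + 1.2247·q_1 = (-2.0000, -1.0000, 0.5000, -2.5000).
‖u_2‖ = 3.3912, so q_2 = (-0.5898, -0.2949, 0.1474, -0.7372).
Qᵀb = (-2.8577, 0.1474).
Back-substitute: x_2 = 0.1474/3.3912 = 0.0435.
x_1 = (-2.8577 + 1.2247·0.0435)/4.8990 = -0.5725.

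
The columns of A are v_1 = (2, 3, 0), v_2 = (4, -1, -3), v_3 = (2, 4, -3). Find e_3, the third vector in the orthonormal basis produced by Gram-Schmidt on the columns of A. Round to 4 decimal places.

e_3 = (-0.5087, 0.3391, -0.7913)

e_1 = v_1/‖v_1‖ = (2, 3, 0)/3.6056 = (0.5547, 0.8321, 0.0000).
r_{12} = e_1·v_2 = 1.3868.
u_2 = v_2 − 1.3868·e_1 = (3.2308, -2.1538, -3.0000).
‖u_2‖ = 4.9068, so e_2 = (0.6584, -0.4389, -0.6114).
r_{13} = e_1·v_3 = 4.4376; r_{23} = e_2·v_3 = 1.3952.
u_3 = v_3 − 4.4376·e_1 − 1.3952·e_2 = (-1.3802, 0.9201, -2.1470).
‖u_3‖ = 2.7131, so e_3 = (-0.5087, 0.3391, -0.7913).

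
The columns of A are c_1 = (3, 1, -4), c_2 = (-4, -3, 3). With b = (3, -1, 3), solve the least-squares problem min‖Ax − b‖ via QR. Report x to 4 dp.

c_1 = (3, 1, -4); ‖c_1‖ = 5.0990, so e_1 = (0.5883, 0.1961, -0.7845).
e_1·c_2 = 0.5883·(-4) + 0.1961·(-3) + (-0.7845)·3 = -5.2951.
u_2 = c_2 + 5.2951·e_1 = (-0.8846, -1.9615, -1.1538).
‖u_2‖ = 2.4416, so e_2 = (-0.3623, -0.8034, -0.4726).
Qᵀb = (-0.7845, -1.7013).
Back-substitute: x_2 = -1.7013/2.4416 = -0.6968.
x_1 = (-0.7845 + 5.2951·(-0.6968))/5.0990 = -0.8774.

x = (-0.8774, -0.6968)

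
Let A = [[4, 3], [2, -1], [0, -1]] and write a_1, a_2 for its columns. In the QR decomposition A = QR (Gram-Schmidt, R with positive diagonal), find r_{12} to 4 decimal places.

a_1 = (4, 2, 0); ‖a_1‖ = 4.4721, so q_1 = (0.8944, 0.4472, 0.0000).
r_{12} = q_1·a_2 = 2.2361.

r_{12} = 2.2361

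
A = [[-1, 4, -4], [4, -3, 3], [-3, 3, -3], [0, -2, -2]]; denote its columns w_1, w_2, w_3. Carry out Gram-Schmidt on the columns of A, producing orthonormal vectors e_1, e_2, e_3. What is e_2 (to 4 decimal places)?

e_2 = (0.8132, 0.2265, 0.0309, -0.5353)

e_1 = w_1/‖w_1‖ = (-1, 4, -3, 0)/5.0990 = (-0.1961, 0.7845, -0.5883, 0.0000).
r_{12} = e_1·w_2 = -4.9029.
u_2 = w_2 + 4.9029·e_1 = (3.0385, 0.8462, 0.1154, -2.0000).
‖u_2‖ = 3.7365, so e_2 = (0.8132, 0.2265, 0.0309, -0.5353).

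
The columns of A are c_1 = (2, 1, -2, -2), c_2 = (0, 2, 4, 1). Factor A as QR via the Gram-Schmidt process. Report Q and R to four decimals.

Q = [[0.5547, 0.3070], [0.2774, 0.6523], [-0.5547, 0.6906], [-0.5547, -0.0576]], R = [[3.6056, -2.2188], [0.0000, 4.0096]]

c_1 = (2, 1, -2, -2); ‖c_1‖ = 3.6056, so q_1 = (0.5547, 0.2774, -0.5547, -0.5547).
q_1·c_2 = 0.5547·0 + 0.2774·2 + (-0.5547)·4 + (-0.5547)·1 = -2.2188.
u_2 = c_2 + 2.2188·q_1 = (1.2308, 2.6154, 2.7692, -0.2308).
‖u_2‖ = 4.0096, so q_2 = (0.3070, 0.6523, 0.6906, -0.0576).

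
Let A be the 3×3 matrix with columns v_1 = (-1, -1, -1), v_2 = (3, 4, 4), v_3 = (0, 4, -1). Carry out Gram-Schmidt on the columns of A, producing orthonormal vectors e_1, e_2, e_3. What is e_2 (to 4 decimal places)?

v_1 = (-1, -1, -1); ‖v_1‖ = 1.7321, so e_1 = (-0.5774, -0.5774, -0.5774).
e_1·v_2 = (-0.5774)·3 + (-0.5774)·4 + (-0.5774)·4 = -6.3509.
u_2 = v_2 + 6.3509·e_1 = (-0.6667, 0.3333, 0.3333).
‖u_2‖ = 0.8165, so e_2 = (-0.8165, 0.4082, 0.4082).

e_2 = (-0.8165, 0.4082, 0.4082)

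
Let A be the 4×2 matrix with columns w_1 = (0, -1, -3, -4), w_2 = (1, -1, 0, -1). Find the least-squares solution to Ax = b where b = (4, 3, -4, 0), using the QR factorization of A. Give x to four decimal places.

x = (0.4151, -0.3585)

w_1 = (0, -1, -3, -4); ‖w_1‖ = 5.0990, so q_1 = (0.0000, -0.1961, -0.5883, -0.7845).
q_1·w_2 = 0.0000·1 + (-0.1961)·(-1) + (-0.5883)·0 + (-0.7845)·(-1) = 0.9806.
u_2 = w_2 − 0.9806·q_1 = (1.0000, -0.8077, 0.5769, -0.2308).
‖u_2‖ = 1.4277, so q_2 = (0.7004, -0.5657, 0.4041, -0.1616).
Qᵀb = (1.7650, -0.5118).
Back-substitute: x_2 = -0.5118/1.4277 = -0.3585.
x_1 = (1.7650 − 0.9806·(-0.3585))/5.0990 = 0.4151.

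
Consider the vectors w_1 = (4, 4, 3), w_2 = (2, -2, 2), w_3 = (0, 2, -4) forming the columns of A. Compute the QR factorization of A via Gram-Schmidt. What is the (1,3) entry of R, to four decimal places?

r_{13} = -0.6247

e_1 = w_1/‖w_1‖ = (4, 4, 3)/6.4031 = (0.6247, 0.6247, 0.4685).
r_{13} = e_1·w_3 = -0.6247.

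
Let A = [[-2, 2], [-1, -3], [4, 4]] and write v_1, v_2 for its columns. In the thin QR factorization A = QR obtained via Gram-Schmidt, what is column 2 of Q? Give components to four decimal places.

q_2 = (0.8018, -0.5345, 0.2673)

v_1 = (-2, -1, 4); ‖v_1‖ = 4.5826, so q_1 = (-0.4364, -0.2182, 0.8729).
q_1·v_2 = (-0.4364)·2 + (-0.2182)·(-3) + 0.8729·4 = 3.2733.
u_2 = v_2 − 3.2733·q_1 = (3.4286, -2.2857, 1.1429).
‖u_2‖ = 4.2762, so q_2 = (0.8018, -0.5345, 0.2673).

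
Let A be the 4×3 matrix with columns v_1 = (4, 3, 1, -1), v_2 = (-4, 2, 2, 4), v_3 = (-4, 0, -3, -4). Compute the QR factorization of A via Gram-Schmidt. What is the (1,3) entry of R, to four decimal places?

e_1 = v_1/‖v_1‖ = (4, 3, 1, -1)/5.1962 = (0.7698, 0.5774, 0.1925, -0.1925).
r_{13} = e_1·v_3 = -2.8868.

r_{13} = -2.8868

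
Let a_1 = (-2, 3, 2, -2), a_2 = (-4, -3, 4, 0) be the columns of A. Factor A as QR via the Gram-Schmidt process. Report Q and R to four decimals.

e_1 = a_1/‖a_1‖ = (-2, 3, 2, -2)/4.5826 = (-0.4364, 0.6547, 0.4364, -0.4364).
r_{12} = e_1·a_2 = 1.5275.
u_2 = a_2 − 1.5275·e_1 = (-3.3333, -4.0000, 3.3333, 0.6667).
‖u_2‖ = 6.2183, so e_2 = (-0.5361, -0.6433, 0.5361, 0.1072).

Q = [[-0.4364, -0.5361], [0.6547, -0.6433], [0.4364, 0.5361], [-0.4364, 0.1072]], R = [[4.5826, 1.5275], [0.0000, 6.2183]]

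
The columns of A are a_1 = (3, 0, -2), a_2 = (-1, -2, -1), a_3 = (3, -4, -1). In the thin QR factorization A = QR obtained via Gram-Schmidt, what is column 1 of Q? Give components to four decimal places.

a_1 = (3, 0, -2); ‖a_1‖ = 3.6056, so q_1 = (0.8321, 0.0000, -0.5547).

q_1 = (0.8321, 0.0000, -0.5547)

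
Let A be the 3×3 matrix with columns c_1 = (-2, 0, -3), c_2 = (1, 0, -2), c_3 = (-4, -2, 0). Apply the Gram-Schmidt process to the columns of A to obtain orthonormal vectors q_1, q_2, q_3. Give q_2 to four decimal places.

q_1 = c_1/‖c_1‖ = (-2, 0, -3)/3.6056 = (-0.5547, 0.0000, -0.8321).
r_{12} = q_1·c_2 = 1.1094.
u_2 = c_2 − 1.1094·q_1 = (1.6154, 0.0000, -1.0769).
‖u_2‖ = 1.9415, so q_2 = (0.8321, 0.0000, -0.5547).

q_2 = (0.8321, 0.0000, -0.5547)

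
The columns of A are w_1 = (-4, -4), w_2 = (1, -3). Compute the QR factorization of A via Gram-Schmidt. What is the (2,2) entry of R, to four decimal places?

r_{22} = 2.8284

w_1 = (-4, -4); ‖w_1‖ = 5.6569, so q_1 = (-0.7071, -0.7071).
q_1·w_2 = (-0.7071)·1 + (-0.7071)·(-3) = 1.4142.
u_2 = w_2 − 1.4142·q_1 = (2.0000, -2.0000).
r_{22} = ‖u_2‖ = 2.8284.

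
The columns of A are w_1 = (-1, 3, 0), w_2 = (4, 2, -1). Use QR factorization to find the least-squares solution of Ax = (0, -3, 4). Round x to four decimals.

x = (-0.8204, -0.3981)

w_1 = (-1, 3, 0); ‖w_1‖ = 3.1623, so q_1 = (-0.3162, 0.9487, 0.0000).
q_1·w_2 = (-0.3162)·4 + 0.9487·2 + 0.0000·(-1) = 0.6325.
u_2 = w_2 − 0.6325·q_1 = (4.2000, 1.4000, -1.0000).
‖u_2‖ = 4.5387, so q_2 = (0.9254, 0.3085, -0.2203).
Qᵀb = (-2.8460, -1.8067).
Back-substitute: x_2 = -1.8067/4.5387 = -0.3981.
x_1 = (-2.8460 − 0.6325·(-0.3981))/3.1623 = -0.8204.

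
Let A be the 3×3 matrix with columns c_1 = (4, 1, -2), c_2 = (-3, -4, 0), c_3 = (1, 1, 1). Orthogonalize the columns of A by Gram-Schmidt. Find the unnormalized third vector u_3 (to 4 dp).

u_3 = (0.4461, -0.3346, 0.7249)

c_1 = (4, 1, -2); ‖c_1‖ = 4.5826, so q_1 = (0.8729, 0.2182, -0.4364).
q_1·c_2 = 0.8729·(-3) + 0.2182·(-4) + (-0.4364)·0 = -3.4915.
u_2 = c_2 + 3.4915·q_1 = (0.0476, -3.2381, -1.5238).
‖u_2‖ = 3.5790, so q_2 = (0.0133, -0.9047, -0.4258).
q_1·c_3 = 0.8729·1 + 0.2182·1 + (-0.4364)·1 = 0.6547; q_2·c_3 = 0.0133·1 + (-0.9047)·1 + (-0.4258)·1 = -1.3172.
u_3 = c_3 − 0.6547·q_1 + 1.3172·q_2 = (0.4461, -0.3346, 0.7249).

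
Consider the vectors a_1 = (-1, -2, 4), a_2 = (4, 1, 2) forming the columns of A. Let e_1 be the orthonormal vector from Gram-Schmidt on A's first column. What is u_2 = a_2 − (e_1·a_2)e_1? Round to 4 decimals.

u_2 = (4.0952, 1.1905, 1.6190)

a_1 = (-1, -2, 4); ‖a_1‖ = 4.5826, so e_1 = (-0.2182, -0.4364, 0.8729).
e_1·a_2 = (-0.2182)·4 + (-0.4364)·1 + 0.8729·2 = 0.4364.
u_2 = a_2 − 0.4364·e_1 = (4.0952, 1.1905, 1.6190).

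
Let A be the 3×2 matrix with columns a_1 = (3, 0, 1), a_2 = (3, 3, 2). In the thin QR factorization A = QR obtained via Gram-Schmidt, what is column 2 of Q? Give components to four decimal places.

a_1 = (3, 0, 1); ‖a_1‖ = 3.1623, so e_1 = (0.9487, 0.0000, 0.3162).
e_1·a_2 = 0.9487·3 + 0.0000·3 + 0.3162·2 = 3.4785.
u_2 = a_2 − 3.4785·e_1 = (-0.3000, 3.0000, 0.9000).
‖u_2‖ = 3.1464, so e_2 = (-0.0953, 0.9535, 0.2860).

e_2 = (-0.0953, 0.9535, 0.2860)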